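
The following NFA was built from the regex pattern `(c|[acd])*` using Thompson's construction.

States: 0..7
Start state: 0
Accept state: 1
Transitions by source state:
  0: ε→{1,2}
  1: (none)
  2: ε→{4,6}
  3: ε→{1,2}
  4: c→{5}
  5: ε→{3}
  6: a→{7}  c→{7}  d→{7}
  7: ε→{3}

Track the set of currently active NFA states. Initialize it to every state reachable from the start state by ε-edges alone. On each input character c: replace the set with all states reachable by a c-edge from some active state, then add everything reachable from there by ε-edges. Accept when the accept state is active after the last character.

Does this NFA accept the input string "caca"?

start: ε-closure({0}) = {0,1,2,4,6}
'c' @ 1: {1,2,3,4,5,6,7}  [accepting]
'a' @ 2: {1,2,3,4,6,7}  [accepting]
'c' @ 3: {1,2,3,4,5,6,7}  [accepting]
'a' @ 4: {1,2,3,4,6,7}  [accepting]
after full input: {1,2,3,4,6,7}  (accept=1 in)

Answer: ACCEPT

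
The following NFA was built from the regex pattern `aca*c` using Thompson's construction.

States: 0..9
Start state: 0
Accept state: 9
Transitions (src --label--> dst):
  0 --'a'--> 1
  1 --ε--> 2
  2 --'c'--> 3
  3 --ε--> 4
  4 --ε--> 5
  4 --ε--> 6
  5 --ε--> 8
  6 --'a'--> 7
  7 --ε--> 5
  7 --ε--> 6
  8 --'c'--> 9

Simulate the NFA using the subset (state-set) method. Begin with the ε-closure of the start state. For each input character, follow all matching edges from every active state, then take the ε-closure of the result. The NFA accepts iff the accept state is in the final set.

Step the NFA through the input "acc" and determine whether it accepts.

Answer: ACCEPT

Steps:
S₀ = ε-closure({0}) = {0}
'a' @ 1: {1,2}
'c' @ 2: {3,4,5,6,8}
'c' @ 3: {9}  ✓accept
after full input: {9}  (accept=9 in)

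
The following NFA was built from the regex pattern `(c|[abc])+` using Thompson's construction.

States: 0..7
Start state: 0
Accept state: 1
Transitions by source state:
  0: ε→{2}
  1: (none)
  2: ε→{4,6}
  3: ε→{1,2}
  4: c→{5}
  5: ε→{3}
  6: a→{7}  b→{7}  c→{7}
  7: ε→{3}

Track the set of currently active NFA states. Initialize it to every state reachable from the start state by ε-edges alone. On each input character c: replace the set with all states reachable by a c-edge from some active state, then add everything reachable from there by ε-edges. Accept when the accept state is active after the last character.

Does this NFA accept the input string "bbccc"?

initial (ε-close {0}): {0,2,4,6}
'b' @ 1: {1,2,3,4,6,7}  ✓accept
'b' @ 2: {1,2,3,4,6,7}  ✓accept
'c' @ 3: {1,2,3,4,5,6,7}  ✓accept
'c' @ 4: {1,2,3,4,5,6,7}  ✓accept
'c' @ 5: {1,2,3,4,5,6,7}  ✓accept
final: {1,2,3,4,5,6,7}; accept 1 in set

Answer: ACCEPT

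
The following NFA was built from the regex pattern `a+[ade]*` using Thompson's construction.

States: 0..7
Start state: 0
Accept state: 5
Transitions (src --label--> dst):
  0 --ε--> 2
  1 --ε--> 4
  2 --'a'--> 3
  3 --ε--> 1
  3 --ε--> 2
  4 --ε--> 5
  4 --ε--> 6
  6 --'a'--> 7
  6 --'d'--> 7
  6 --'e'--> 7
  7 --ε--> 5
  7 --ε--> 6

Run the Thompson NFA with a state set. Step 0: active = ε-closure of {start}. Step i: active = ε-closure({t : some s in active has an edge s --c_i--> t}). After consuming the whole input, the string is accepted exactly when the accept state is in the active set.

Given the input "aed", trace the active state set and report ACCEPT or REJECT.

Answer: ACCEPT

Steps:
S₀ = ε-closure({0}) = {0,2}
'a' @ 1: {1,2,3,4,5,6}  ✓accept
'e' @ 2: {5,6,7}  ✓accept
'd' @ 3: {5,6,7}  ✓accept
end set {5,6,7} — state 5 in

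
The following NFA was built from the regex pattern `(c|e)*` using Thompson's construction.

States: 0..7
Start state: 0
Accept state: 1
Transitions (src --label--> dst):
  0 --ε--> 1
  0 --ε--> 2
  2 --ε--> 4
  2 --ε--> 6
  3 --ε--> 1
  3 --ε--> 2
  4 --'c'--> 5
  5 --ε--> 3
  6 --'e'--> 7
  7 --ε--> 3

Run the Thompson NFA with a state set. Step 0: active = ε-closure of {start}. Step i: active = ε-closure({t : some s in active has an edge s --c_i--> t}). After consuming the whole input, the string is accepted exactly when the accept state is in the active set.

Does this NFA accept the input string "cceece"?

Answer: ACCEPT

Steps:
start: ε-closure({0}) = {0,1,2,4,6}
'c' @ 1: {1,2,3,4,5,6}  (accept∈set)
'c' @ 2: {1,2,3,4,5,6}  (accept∈set)
'e' @ 3: {1,2,3,4,6,7}  (accept∈set)
'e' @ 4: {1,2,3,4,6,7}  (accept∈set)
'c' @ 5: {1,2,3,4,5,6}  (accept∈set)
'e' @ 6: {1,2,3,4,6,7}  (accept∈set)
after full input: {1,2,3,4,6,7}  (accept=1 in)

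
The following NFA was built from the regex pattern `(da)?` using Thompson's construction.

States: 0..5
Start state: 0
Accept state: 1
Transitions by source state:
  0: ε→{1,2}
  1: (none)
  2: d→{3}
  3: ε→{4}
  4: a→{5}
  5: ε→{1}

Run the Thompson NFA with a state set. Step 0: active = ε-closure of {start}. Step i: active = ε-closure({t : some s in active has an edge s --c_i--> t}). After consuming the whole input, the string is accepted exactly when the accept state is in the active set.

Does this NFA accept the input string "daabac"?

initial (ε-close {0}): {0,1,2}
'd' @ 1: {3,4}
'a' @ 2: {1,5}  (accept∈set)
'a' @ 3: {}  — dead — no transitions
rest 'bac' ignored (set empty)
end set {} — state 1 not in

Answer: REJECT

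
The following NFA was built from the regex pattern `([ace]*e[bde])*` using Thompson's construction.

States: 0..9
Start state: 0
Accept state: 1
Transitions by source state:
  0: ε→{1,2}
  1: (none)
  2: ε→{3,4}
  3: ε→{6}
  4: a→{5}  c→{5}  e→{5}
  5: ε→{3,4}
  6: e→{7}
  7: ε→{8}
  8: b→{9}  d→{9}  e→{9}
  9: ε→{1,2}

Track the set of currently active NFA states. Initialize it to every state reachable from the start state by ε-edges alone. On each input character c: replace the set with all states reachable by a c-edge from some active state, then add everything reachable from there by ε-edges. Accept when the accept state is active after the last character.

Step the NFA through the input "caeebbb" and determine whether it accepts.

S₀ = ε-closure({0}) = {0,1,2,3,4,6}
'c' @ 1: {3,4,5,6}
'a' @ 2: {3,4,5,6}
'e' @ 3: {3,4,5,6,7,8}
'e' @ 4: {1,2,3,4,5,6,7,8,9}  (accept∈set)
'b' @ 5: {1,2,3,4,6,9}  (accept∈set)
'b' @ 6: {}  — state set empty
rest 'b' ignored (set empty)
end set {} — state 1 not in

Answer: REJECT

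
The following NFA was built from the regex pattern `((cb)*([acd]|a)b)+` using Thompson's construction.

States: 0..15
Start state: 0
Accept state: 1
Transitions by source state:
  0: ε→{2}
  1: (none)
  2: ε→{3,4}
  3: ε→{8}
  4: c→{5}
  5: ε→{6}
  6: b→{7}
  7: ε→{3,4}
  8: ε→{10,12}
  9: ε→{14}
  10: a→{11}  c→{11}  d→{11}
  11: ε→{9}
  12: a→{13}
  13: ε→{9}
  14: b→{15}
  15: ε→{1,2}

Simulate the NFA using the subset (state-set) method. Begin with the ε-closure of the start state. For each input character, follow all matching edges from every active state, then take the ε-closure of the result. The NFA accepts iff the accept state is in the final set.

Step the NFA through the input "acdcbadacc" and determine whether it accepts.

initial (ε-close {0}): {0,2,3,4,8,10,12}
'a' @ 1: {9,11,13,14}
'c' @ 2: {}  — state set empty
rest 'dcbadacc' ignored (set empty)
after full input: {}  (accept=1 not in)

Answer: REJECT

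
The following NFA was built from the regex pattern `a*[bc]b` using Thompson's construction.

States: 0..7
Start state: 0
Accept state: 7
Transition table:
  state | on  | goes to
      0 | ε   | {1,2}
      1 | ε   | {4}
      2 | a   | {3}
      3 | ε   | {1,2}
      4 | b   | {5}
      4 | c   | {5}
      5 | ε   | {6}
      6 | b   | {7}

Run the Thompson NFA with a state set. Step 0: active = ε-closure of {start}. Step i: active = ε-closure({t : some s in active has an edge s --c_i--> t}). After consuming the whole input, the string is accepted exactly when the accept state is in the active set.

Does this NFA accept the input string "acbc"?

initial (ε-close {0}): {0,1,2,4}
'a' @ 1: {1,2,3,4}
'c' @ 2: {5,6}
'b' @ 3: {7}  (accept∈set)
'c' @ 4: {}  — no active states
end set {} — state 7 not in

Answer: REJECT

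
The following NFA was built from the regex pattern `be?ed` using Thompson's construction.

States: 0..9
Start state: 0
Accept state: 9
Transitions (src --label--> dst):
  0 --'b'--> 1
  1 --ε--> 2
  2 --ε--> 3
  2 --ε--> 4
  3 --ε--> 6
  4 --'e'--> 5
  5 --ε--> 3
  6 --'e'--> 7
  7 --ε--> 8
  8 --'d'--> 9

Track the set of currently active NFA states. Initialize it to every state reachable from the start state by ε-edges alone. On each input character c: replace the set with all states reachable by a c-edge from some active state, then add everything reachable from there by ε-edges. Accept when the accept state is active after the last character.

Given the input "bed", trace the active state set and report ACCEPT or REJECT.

start: ε-closure({0}) = {0}
'b' @ 1: {1,2,3,4,6}
'e' @ 2: {3,5,6,7,8}
'd' @ 3: {9}  ✓accept
final: {9}; accept 9 in set

Answer: ACCEPT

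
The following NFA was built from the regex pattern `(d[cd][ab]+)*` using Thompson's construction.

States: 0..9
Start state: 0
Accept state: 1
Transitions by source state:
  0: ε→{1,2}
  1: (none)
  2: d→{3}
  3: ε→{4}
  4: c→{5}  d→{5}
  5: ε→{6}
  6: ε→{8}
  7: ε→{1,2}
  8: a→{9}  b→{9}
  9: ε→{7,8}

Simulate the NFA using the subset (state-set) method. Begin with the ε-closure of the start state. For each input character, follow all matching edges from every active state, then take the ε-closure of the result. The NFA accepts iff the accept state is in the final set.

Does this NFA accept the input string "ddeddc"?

Answer: REJECT

Trace:
start: ε-closure({0}) = {0,1,2}
'd' @ 1: {3,4}
'd' @ 2: {5,6,8}
'e' @ 3: {}  — dead — no transitions
rest 'ddc' ignored (set empty)
end set {} — state 1 not in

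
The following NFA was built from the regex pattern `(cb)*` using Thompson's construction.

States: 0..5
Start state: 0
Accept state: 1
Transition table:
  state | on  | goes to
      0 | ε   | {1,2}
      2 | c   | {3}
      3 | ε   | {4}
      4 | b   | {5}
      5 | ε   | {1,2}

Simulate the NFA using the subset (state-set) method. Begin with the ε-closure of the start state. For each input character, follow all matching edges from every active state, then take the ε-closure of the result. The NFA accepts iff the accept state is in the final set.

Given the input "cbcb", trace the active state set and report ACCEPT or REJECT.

S₀ = ε-closure({0}) = {0,1,2}
'c' @ 1: {3,4}
'b' @ 2: {1,2,5}  (accept∈set)
'c' @ 3: {3,4}
'b' @ 4: {1,2,5}  (accept∈set)
end set {1,2,5} — state 1 in

Answer: ACCEPT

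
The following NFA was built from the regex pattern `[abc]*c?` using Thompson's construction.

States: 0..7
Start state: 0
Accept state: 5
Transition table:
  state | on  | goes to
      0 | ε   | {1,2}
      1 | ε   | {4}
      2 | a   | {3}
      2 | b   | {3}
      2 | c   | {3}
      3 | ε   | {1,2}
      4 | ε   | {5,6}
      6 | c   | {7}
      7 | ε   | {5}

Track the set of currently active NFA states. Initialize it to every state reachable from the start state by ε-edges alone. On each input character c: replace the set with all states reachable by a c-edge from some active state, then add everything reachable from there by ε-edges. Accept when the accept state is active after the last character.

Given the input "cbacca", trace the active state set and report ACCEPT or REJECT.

S₀ = ε-closure({0}) = {0,1,2,4,5,6}
'c' @ 1: {1,2,3,4,5,6,7}  ✓accept
'b' @ 2: {1,2,3,4,5,6}  ✓accept
'a' @ 3: {1,2,3,4,5,6}  ✓accept
'c' @ 4: {1,2,3,4,5,6,7}  ✓accept
'c' @ 5: {1,2,3,4,5,6,7}  ✓accept
'a' @ 6: {1,2,3,4,5,6}  ✓accept
after full input: {1,2,3,4,5,6}  (accept=5 in)

Answer: ACCEPT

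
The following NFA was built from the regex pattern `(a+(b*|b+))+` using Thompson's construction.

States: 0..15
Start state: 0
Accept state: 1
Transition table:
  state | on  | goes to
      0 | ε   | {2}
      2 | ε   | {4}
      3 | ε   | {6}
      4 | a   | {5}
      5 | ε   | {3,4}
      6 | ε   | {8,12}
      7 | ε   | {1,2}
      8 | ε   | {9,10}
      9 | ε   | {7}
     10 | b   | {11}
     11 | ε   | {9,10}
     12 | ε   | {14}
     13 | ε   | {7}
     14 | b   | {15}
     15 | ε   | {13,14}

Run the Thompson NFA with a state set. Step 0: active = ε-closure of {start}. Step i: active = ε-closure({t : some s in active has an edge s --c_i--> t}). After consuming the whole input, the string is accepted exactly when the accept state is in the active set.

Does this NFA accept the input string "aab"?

Answer: ACCEPT

Derivation:
start: ε-closure({0}) = {0,2,4}
'a' @ 1: {1,2,3,4,5,6,7,8,9,10,12,14}  ✓accept
'a' @ 2: {1,2,3,4,5,6,7,8,9,10,12,14}  ✓accept
'b' @ 3: {1,2,4,7,9,10,11,13,14,15}  ✓accept
final: {1,2,4,7,9,10,11,13,14,15}; accept 1 in set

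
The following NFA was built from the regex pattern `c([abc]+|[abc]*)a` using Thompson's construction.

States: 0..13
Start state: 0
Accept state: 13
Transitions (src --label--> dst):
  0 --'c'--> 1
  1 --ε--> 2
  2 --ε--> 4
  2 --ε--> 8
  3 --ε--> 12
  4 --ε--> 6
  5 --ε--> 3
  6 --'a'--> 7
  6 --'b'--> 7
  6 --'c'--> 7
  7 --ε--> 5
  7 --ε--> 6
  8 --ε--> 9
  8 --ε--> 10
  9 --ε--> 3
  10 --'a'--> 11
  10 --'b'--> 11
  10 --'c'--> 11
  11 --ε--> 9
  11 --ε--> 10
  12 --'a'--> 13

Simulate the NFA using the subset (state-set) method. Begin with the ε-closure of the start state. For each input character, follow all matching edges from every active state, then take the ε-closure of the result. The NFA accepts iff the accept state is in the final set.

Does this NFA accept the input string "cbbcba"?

start: ε-closure({0}) = {0}
'c' @ 1: {1,2,3,4,6,8,9,10,12}
'b' @ 2: {3,5,6,7,9,10,11,12}
'b' @ 3: {3,5,6,7,9,10,11,12}
'c' @ 4: {3,5,6,7,9,10,11,12}
'b' @ 5: {3,5,6,7,9,10,11,12}
'a' @ 6: {3,5,6,7,9,10,11,12,13}  ✓accept
final: {3,5,6,7,9,10,11,12,13}; accept 13 in set

Answer: ACCEPT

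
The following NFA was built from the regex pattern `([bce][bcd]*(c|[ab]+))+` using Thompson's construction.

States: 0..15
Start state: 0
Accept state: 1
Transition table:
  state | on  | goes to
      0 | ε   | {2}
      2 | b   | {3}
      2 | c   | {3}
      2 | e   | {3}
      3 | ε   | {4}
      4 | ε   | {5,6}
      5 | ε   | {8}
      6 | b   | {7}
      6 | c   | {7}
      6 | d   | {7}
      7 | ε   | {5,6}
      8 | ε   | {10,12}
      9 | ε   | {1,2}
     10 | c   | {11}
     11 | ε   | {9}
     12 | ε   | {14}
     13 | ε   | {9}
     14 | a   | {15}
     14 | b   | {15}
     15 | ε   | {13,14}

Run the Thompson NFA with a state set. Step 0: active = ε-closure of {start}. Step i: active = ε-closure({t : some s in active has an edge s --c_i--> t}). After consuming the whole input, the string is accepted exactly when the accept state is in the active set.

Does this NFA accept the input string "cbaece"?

initial (ε-close {0}): {0,2}
'c' @ 1: {3,4,5,6,8,10,12,14}
'b' @ 2: {1,2,5,6,7,8,9,10,12,13,14,15}  [accepting]
'a' @ 3: {1,2,9,13,14,15}  [accepting]
'e' @ 4: {3,4,5,6,8,10,12,14}
'c' @ 5: {1,2,5,6,7,8,9,10,11,12,14}  [accepting]
'e' @ 6: {3,4,5,6,8,10,12,14}
final: {3,4,5,6,8,10,12,14}; accept 1 not in set

Answer: REJECT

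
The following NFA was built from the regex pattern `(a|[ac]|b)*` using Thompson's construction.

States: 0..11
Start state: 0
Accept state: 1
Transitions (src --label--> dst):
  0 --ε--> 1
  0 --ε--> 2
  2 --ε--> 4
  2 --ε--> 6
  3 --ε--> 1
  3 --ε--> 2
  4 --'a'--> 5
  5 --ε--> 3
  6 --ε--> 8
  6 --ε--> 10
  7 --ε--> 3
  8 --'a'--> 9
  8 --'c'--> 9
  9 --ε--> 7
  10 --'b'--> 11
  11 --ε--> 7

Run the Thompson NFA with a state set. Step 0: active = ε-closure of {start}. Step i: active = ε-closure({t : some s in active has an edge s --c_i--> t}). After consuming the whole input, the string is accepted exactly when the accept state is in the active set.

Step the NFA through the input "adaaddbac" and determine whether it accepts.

Answer: REJECT

Trace:
start: ε-closure({0}) = {0,1,2,4,6,8,10}
'a' @ 1: {1,2,3,4,5,6,7,8,9,10}  [accepting]
'd' @ 2: {}  — no active states
rest 'aaddbac' ignored (set empty)
after full input: {}  (accept=1 not in)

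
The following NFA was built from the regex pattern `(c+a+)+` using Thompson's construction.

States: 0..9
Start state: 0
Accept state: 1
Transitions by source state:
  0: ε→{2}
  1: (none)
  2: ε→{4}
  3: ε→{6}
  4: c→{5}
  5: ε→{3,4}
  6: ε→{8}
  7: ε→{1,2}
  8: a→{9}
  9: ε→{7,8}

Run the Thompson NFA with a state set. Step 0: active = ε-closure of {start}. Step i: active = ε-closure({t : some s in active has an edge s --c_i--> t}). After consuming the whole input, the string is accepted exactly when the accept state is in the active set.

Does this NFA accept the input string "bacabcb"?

Answer: REJECT

Steps:
initial (ε-close {0}): {0,2,4}
'b' @ 1: {}  — dead — no transitions
rest 'acabcb' ignored (set empty)
end set {} — state 1 not in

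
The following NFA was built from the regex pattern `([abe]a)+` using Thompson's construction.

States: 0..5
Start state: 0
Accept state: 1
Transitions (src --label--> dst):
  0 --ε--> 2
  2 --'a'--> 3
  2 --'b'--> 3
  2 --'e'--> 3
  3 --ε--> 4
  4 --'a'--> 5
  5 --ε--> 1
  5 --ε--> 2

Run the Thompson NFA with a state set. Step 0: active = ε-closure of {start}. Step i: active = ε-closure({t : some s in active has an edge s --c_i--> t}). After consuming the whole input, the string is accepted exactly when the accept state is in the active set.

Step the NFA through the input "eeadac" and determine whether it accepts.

Answer: REJECT

Trace:
start: ε-closure({0}) = {0,2}
'e' @ 1: {3,4}
'e' @ 2: {}  — no active states
rest 'adac' ignored (set empty)
end set {} — state 1 not in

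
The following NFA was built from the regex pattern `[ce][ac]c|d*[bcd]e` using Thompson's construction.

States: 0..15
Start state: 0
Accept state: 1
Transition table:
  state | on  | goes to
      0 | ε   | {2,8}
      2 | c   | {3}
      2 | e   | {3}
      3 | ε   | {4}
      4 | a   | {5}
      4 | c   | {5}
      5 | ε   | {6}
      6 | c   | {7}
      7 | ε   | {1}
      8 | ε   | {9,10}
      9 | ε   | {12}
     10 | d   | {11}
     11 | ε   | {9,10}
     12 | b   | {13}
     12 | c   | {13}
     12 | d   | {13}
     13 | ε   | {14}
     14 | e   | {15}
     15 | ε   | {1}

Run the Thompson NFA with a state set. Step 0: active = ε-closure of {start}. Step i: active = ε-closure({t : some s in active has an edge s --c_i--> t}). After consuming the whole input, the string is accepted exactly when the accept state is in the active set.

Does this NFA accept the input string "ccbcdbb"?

initial (ε-close {0}): {0,2,8,9,10,12}
'c' @ 1: {3,4,13,14}
'c' @ 2: {5,6}
'b' @ 3: {}  — no active states
rest 'cdbb' ignored (set empty)
after full input: {}  (accept=1 not in)

Answer: REJECT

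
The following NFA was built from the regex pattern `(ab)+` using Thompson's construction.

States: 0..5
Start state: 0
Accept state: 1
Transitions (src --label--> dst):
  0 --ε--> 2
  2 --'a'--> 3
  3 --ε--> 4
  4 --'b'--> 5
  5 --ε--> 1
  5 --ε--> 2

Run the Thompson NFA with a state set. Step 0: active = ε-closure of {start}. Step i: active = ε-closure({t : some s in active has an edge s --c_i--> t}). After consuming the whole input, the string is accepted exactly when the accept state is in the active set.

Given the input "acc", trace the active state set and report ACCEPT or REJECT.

Answer: REJECT

Steps:
initial (ε-close {0}): {0,2}
'a' @ 1: {3,4}
'c' @ 2: {}  — dead — no transitions
rest 'c' ignored (set empty)
final: {}; accept 1 not in set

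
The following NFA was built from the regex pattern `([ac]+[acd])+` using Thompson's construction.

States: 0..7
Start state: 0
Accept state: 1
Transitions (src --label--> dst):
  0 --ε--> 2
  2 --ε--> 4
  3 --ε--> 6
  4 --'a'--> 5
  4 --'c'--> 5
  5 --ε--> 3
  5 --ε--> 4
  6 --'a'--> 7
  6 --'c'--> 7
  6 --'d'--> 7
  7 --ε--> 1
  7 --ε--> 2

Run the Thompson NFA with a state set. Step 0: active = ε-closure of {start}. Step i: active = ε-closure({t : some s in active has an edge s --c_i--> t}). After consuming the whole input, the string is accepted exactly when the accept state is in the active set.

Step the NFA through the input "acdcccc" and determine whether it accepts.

Answer: ACCEPT

Derivation:
start: ε-closure({0}) = {0,2,4}
'a' @ 1: {3,4,5,6}
'c' @ 2: {1,2,3,4,5,6,7}  [accepting]
'd' @ 3: {1,2,4,7}  [accepting]
'c' @ 4: {3,4,5,6}
'c' @ 5: {1,2,3,4,5,6,7}  [accepting]
'c' @ 6: {1,2,3,4,5,6,7}  [accepting]
'c' @ 7: {1,2,3,4,5,6,7}  [accepting]
after full input: {1,2,3,4,5,6,7}  (accept=1 in)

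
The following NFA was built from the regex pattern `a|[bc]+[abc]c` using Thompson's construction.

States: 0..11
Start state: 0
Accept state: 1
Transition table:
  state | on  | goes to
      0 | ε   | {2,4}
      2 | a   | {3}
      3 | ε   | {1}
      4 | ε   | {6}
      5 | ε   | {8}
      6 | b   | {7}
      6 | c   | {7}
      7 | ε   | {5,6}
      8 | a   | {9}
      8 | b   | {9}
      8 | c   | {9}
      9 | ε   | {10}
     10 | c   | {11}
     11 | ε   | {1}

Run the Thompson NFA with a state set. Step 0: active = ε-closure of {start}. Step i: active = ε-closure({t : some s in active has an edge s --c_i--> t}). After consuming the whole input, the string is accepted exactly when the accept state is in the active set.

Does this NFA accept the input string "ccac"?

Answer: ACCEPT

Steps:
S₀ = ε-closure({0}) = {0,2,4,6}
'c' @ 1: {5,6,7,8}
'c' @ 2: {5,6,7,8,9,10}
'a' @ 3: {9,10}
'c' @ 4: {1,11}  ✓accept
final: {1,11}; accept 1 in set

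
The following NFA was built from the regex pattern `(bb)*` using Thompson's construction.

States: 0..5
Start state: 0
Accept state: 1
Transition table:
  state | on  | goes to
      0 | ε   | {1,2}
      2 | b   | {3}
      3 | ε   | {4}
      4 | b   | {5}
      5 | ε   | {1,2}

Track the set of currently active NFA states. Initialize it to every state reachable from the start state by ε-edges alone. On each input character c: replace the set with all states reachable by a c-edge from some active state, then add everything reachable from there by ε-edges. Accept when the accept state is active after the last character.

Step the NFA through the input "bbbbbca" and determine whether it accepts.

start: ε-closure({0}) = {0,1,2}
'b' @ 1: {3,4}
'b' @ 2: {1,2,5}  ✓accept
'b' @ 3: {3,4}
'b' @ 4: {1,2,5}  ✓accept
'b' @ 5: {3,4}
'c' @ 6: {}  — no active states
rest 'a' ignored (set empty)
final: {}; accept 1 not in set

Answer: REJECT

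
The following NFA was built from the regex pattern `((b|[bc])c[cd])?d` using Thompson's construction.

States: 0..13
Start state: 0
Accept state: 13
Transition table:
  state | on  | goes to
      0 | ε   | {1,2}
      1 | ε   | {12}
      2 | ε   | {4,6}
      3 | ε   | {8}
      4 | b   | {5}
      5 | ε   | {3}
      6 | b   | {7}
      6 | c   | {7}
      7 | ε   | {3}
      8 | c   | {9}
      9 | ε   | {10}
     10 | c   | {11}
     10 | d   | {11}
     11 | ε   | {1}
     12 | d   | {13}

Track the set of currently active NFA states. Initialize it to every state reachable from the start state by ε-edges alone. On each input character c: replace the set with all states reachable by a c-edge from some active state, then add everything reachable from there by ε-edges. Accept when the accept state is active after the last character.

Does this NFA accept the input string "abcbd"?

initial (ε-close {0}): {0,1,2,4,6,12}
'a' @ 1: {}  — no active states
rest 'bcbd' ignored (set empty)
final: {}; accept 13 not in set

Answer: REJECT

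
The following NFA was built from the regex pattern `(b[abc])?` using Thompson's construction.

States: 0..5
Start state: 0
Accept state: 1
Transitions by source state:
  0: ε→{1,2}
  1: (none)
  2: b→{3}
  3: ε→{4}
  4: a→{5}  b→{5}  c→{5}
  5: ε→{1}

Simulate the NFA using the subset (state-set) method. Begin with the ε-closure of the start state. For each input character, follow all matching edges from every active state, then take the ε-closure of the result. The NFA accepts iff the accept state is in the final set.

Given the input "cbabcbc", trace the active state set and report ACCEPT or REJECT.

start: ε-closure({0}) = {0,1,2}
'c' @ 1: {}  — state set empty
rest 'babcbc' ignored (set empty)
after full input: {}  (accept=1 not in)

Answer: REJECT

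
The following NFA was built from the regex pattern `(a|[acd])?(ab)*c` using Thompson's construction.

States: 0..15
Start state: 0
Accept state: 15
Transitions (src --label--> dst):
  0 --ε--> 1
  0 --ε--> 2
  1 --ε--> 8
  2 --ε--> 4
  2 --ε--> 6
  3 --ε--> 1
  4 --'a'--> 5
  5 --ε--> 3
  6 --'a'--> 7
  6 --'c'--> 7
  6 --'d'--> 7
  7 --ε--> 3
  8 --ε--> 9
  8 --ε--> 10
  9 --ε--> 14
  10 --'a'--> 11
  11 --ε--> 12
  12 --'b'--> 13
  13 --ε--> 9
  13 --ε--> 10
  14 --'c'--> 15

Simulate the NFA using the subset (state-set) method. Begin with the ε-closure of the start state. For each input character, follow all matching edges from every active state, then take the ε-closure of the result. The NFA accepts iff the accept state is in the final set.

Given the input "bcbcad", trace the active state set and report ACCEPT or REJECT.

initial (ε-close {0}): {0,1,2,4,6,8,9,10,14}
'b' @ 1: {}  — dead — no transitions
rest 'cbcad' ignored (set empty)
after full input: {}  (accept=15 not in)

Answer: REJECT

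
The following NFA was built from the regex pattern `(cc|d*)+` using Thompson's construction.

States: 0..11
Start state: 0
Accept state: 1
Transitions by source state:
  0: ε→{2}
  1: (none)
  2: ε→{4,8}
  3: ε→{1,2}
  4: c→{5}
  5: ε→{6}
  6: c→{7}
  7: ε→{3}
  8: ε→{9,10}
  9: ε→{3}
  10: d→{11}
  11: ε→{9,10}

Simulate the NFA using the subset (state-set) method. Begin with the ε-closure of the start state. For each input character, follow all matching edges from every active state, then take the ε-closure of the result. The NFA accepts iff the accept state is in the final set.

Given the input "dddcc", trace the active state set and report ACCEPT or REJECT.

Answer: ACCEPT

Derivation:
S₀ = ε-closure({0}) = {0,1,2,3,4,8,9,10}
'd' @ 1: {1,2,3,4,8,9,10,11}  ✓accept
'd' @ 2: {1,2,3,4,8,9,10,11}  ✓accept
'd' @ 3: {1,2,3,4,8,9,10,11}  ✓accept
'c' @ 4: {5,6}
'c' @ 5: {1,2,3,4,7,8,9,10}  ✓accept
final: {1,2,3,4,7,8,9,10}; accept 1 in set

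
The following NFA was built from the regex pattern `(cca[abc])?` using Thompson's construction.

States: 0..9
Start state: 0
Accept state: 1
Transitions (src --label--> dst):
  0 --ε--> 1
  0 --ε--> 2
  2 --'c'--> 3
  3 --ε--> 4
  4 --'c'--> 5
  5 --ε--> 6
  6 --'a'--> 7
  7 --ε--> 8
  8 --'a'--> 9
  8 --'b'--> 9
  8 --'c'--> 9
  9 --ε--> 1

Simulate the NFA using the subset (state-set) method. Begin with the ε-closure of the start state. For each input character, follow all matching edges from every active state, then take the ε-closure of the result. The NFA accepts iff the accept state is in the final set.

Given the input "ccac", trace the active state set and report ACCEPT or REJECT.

Answer: ACCEPT

Steps:
start: ε-closure({0}) = {0,1,2}
'c' @ 1: {3,4}
'c' @ 2: {5,6}
'a' @ 3: {7,8}
'c' @ 4: {1,9}  [accepting]
after full input: {1,9}  (accept=1 in)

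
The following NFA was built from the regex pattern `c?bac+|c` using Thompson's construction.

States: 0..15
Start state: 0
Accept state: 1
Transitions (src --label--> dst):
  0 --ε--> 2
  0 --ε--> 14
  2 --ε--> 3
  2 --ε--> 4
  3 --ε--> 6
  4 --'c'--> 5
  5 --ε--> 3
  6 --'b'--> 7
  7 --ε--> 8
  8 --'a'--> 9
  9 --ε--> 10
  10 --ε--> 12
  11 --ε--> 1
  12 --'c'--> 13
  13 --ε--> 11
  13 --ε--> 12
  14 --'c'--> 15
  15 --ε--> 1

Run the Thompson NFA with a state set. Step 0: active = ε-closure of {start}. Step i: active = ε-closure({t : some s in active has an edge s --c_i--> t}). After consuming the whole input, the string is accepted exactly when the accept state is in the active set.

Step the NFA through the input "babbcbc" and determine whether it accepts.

initial (ε-close {0}): {0,2,3,4,6,14}
'b' @ 1: {7,8}
'a' @ 2: {9,10,12}
'b' @ 3: {}  — state set empty
rest 'bcbc' ignored (set empty)
after full input: {}  (accept=1 not in)

Answer: REJECT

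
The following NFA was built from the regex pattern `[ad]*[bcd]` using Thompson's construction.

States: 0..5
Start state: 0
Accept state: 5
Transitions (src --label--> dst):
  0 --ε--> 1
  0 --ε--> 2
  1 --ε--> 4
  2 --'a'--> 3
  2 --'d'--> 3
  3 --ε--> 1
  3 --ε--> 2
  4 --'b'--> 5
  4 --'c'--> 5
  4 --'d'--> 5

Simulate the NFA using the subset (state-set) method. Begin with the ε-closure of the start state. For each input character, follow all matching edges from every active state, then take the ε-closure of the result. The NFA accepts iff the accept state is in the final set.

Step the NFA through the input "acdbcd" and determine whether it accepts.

start: ε-closure({0}) = {0,1,2,4}
'a' @ 1: {1,2,3,4}
'c' @ 2: {5}  ✓accept
'd' @ 3: {}  — no active states
rest 'bcd' ignored (set empty)
after full input: {}  (accept=5 not in)

Answer: REJECT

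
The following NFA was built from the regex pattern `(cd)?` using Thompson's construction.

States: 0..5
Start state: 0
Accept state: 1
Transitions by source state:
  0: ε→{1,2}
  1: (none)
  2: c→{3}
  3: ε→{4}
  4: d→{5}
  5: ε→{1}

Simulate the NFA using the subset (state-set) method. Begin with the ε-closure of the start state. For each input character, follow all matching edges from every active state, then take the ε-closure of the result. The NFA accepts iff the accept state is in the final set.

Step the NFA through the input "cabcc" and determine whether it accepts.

start: ε-closure({0}) = {0,1,2}
'c' @ 1: {3,4}
'a' @ 2: {}  — dead — no transitions
rest 'bcc' ignored (set empty)
after full input: {}  (accept=1 not in)

Answer: REJECT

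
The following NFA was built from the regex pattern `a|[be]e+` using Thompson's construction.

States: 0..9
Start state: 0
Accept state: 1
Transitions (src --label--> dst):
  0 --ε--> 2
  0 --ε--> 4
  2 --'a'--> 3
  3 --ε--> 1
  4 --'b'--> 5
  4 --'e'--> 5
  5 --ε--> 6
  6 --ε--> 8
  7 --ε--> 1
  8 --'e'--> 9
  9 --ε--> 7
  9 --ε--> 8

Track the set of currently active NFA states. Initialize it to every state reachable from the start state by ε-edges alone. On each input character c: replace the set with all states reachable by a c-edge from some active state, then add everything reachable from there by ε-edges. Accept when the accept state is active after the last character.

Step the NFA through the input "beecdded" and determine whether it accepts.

Answer: REJECT

Derivation:
S₀ = ε-closure({0}) = {0,2,4}
'b' @ 1: {5,6,8}
'e' @ 2: {1,7,8,9}  ✓accept
'e' @ 3: {1,7,8,9}  ✓accept
'c' @ 4: {}  — dead — no transitions
rest 'dded' ignored (set empty)
after full input: {}  (accept=1 not in)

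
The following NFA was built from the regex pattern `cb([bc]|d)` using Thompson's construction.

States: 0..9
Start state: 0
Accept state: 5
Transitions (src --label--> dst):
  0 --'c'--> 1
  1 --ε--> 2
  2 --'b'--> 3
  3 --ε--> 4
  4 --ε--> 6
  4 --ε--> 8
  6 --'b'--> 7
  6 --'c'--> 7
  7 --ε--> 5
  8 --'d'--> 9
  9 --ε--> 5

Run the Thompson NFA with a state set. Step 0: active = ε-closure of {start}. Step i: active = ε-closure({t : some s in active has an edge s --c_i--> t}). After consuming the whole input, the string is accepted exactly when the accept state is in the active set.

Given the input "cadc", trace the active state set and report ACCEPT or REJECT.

S₀ = ε-closure({0}) = {0}
'c' @ 1: {1,2}
'a' @ 2: {}  — dead — no transitions
rest 'dc' ignored (set empty)
after full input: {}  (accept=5 not in)

Answer: REJECT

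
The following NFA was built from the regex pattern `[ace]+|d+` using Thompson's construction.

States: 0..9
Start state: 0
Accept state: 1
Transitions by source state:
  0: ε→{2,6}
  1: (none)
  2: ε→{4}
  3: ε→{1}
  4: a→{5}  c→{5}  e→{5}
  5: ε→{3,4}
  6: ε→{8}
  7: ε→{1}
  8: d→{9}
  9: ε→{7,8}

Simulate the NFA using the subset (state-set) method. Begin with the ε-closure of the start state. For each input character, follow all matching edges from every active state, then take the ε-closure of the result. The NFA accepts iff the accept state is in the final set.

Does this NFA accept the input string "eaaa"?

Answer: ACCEPT

Derivation:
S₀ = ε-closure({0}) = {0,2,4,6,8}
'e' @ 1: {1,3,4,5}  (accept∈set)
'a' @ 2: {1,3,4,5}  (accept∈set)
'a' @ 3: {1,3,4,5}  (accept∈set)
'a' @ 4: {1,3,4,5}  (accept∈set)
after full input: {1,3,4,5}  (accept=1 in)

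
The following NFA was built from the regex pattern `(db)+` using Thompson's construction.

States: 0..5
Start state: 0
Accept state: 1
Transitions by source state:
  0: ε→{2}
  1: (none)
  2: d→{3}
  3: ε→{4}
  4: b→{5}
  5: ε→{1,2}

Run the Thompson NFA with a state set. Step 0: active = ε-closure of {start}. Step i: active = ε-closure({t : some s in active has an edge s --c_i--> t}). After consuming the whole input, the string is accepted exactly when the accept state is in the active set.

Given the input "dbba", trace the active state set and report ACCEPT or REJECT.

S₀ = ε-closure({0}) = {0,2}
'd' @ 1: {3,4}
'b' @ 2: {1,2,5}  ✓accept
'b' @ 3: {}  — dead — no transitions
rest 'a' ignored (set empty)
after full input: {}  (accept=1 not in)

Answer: REJECT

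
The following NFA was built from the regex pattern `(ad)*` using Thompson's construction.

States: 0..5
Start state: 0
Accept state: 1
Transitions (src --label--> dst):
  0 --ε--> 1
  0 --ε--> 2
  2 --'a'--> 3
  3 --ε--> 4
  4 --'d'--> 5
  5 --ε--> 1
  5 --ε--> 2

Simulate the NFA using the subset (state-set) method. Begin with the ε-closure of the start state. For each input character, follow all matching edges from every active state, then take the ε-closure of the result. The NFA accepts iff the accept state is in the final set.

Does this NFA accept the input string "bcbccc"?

start: ε-closure({0}) = {0,1,2}
'b' @ 1: {}  — state set empty
rest 'cbccc' ignored (set empty)
end set {} — state 1 not in

Answer: REJECT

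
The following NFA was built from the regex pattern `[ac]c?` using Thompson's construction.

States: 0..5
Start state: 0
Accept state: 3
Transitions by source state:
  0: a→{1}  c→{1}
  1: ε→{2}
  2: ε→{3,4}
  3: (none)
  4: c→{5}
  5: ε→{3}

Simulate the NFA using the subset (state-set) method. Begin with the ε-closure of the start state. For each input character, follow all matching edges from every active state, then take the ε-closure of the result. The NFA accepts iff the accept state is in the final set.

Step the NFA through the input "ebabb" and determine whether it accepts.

initial (ε-close {0}): {0}
'e' @ 1: {}  — dead — no transitions
rest 'babb' ignored (set empty)
after full input: {}  (accept=3 not in)

Answer: REJECT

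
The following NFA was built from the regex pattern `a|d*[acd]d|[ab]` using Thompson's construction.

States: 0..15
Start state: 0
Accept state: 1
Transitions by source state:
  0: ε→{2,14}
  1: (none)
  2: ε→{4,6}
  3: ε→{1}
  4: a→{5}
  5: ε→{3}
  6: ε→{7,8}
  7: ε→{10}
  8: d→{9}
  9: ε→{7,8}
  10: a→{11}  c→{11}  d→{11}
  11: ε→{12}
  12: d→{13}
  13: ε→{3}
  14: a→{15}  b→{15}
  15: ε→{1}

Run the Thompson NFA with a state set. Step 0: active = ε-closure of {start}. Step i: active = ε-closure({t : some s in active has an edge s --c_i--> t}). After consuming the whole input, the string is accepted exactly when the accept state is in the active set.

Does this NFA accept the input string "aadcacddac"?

initial (ε-close {0}): {0,2,4,6,7,8,10,14}
'a' @ 1: {1,3,5,11,12,15}  [accepting]
'a' @ 2: {}  — no active states
rest 'dcacddac' ignored (set empty)
after full input: {}  (accept=1 not in)

Answer: REJECT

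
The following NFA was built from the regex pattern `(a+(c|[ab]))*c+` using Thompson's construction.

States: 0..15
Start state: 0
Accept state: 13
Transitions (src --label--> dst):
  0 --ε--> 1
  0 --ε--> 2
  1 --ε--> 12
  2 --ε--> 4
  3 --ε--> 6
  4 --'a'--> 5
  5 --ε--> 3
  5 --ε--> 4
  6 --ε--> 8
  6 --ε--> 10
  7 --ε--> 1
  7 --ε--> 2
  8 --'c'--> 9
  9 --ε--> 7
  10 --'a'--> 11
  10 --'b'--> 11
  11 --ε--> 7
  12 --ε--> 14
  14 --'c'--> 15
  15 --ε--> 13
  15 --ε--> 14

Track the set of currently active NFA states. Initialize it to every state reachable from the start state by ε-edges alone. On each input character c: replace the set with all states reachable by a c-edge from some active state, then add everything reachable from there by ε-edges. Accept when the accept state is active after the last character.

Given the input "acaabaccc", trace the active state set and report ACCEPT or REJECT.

Answer: ACCEPT

Trace:
initial (ε-close {0}): {0,1,2,4,12,14}
'a' @ 1: {3,4,5,6,8,10}
'c' @ 2: {1,2,4,7,9,12,14}
'a' @ 3: {3,4,5,6,8,10}
'a' @ 4: {1,2,3,4,5,6,7,8,10,11,12,14}
'b' @ 5: {1,2,4,7,11,12,14}
'a' @ 6: {3,4,5,6,8,10}
'c' @ 7: {1,2,4,7,9,12,14}
'c' @ 8: {13,14,15}  ✓accept
'c' @ 9: {13,14,15}  ✓accept
after full input: {13,14,15}  (accept=13 in)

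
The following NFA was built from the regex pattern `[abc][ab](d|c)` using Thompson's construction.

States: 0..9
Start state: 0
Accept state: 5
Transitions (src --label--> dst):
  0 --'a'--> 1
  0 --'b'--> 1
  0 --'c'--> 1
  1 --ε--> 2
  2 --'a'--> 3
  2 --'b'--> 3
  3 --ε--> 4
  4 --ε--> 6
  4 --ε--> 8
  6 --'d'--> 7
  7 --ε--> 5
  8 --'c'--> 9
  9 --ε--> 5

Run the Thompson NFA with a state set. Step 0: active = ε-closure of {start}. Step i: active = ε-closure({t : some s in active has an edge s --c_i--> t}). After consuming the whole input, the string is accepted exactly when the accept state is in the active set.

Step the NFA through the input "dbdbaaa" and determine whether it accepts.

start: ε-closure({0}) = {0}
'd' @ 1: {}  — dead — no transitions
rest 'bdbaaa' ignored (set empty)
final: {}; accept 5 not in set

Answer: REJECT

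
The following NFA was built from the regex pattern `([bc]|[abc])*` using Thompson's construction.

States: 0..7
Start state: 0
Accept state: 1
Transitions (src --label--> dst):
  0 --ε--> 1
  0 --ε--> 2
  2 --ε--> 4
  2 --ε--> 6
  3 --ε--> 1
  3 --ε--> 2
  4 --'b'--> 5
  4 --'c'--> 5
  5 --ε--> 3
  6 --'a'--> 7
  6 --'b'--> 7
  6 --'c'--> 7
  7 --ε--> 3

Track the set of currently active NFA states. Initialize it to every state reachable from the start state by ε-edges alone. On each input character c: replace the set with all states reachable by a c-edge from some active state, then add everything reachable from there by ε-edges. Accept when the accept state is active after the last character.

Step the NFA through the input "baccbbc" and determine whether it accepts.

Answer: ACCEPT

Steps:
initial (ε-close {0}): {0,1,2,4,6}
'b' @ 1: {1,2,3,4,5,6,7}  ✓accept
'a' @ 2: {1,2,3,4,6,7}  ✓accept
'c' @ 3: {1,2,3,4,5,6,7}  ✓accept
'c' @ 4: {1,2,3,4,5,6,7}  ✓accept
'b' @ 5: {1,2,3,4,5,6,7}  ✓accept
'b' @ 6: {1,2,3,4,5,6,7}  ✓accept
'c' @ 7: {1,2,3,4,5,6,7}  ✓accept
after full input: {1,2,3,4,5,6,7}  (accept=1 in)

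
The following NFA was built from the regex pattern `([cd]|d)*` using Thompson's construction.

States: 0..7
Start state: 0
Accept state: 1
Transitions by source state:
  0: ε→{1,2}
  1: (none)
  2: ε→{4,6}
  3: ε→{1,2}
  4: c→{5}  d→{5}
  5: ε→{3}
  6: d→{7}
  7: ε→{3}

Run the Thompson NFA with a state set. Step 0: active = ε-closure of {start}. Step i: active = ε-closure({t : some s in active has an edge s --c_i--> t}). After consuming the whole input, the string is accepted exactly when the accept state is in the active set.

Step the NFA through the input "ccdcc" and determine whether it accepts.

start: ε-closure({0}) = {0,1,2,4,6}
'c' @ 1: {1,2,3,4,5,6}  ✓accept
'c' @ 2: {1,2,3,4,5,6}  ✓accept
'd' @ 3: {1,2,3,4,5,6,7}  ✓accept
'c' @ 4: {1,2,3,4,5,6}  ✓accept
'c' @ 5: {1,2,3,4,5,6}  ✓accept
after full input: {1,2,3,4,5,6}  (accept=1 in)

Answer: ACCEPT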